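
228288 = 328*696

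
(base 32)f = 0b1111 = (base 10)15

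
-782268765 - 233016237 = -1015285002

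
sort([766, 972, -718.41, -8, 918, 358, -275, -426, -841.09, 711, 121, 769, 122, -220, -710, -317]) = [-841.09, -718.41, -710, -426, -317, -275, -220, -8, 121, 122, 358, 711, 766, 769, 918, 972]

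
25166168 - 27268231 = -2102063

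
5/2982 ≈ 0.00168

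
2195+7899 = 10094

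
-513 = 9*(-57)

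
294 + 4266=4560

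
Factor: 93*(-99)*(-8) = 2^3*3^3*11^1*31^1 = 73656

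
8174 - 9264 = -1090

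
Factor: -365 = -1*5^1*73^1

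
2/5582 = 1/2791 ≈ 0.000358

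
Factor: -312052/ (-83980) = 5^ (-1)*19^ (-1)*353^1 = 353/95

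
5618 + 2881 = 8499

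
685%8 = 5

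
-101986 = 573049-675035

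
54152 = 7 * 7736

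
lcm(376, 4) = 376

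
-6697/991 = -6 - 751/991 ≈ -6.76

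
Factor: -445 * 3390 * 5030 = -1 * 2^2 * 3^1 * 5^3 * 89^1 * 113^1 * 503^1 = -7588006500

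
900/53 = 16+52/53 ≈ 16.98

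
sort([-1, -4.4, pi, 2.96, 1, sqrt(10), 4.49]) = [-4.4, -1, 1, 2.96, pi, sqrt(10), 4.49]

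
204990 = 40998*5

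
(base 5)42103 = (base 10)2778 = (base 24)4ji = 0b101011011010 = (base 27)3lo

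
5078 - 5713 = -635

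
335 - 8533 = -8198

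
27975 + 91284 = 119259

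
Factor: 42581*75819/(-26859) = -1*7^1*11^1*79^1*127^1*199^1*1279^(-1) = -153735659/1279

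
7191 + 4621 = 11812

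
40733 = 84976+-44243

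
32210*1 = 32210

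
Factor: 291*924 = 2^2*3^2*7^1*11^1*97^1 = 268884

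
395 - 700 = -305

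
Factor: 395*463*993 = 3^1*5^1*79^1*331^1*463^1 = 181604805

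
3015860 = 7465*404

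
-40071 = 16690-56761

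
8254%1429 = 1109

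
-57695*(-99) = 5711805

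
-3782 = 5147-8929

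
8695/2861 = 3 + 112/2861 ≈ 3.04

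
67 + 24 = 91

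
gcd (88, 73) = 1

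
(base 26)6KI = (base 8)10762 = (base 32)4FI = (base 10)4594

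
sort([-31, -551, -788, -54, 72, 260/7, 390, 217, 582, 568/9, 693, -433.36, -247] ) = [-788, -551, -433.36, -247, -54, -31, 260/7, 568/9, 72, 217, 390, 582, 693] 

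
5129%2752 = 2377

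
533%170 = 23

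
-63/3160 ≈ -0.0199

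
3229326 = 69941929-66712603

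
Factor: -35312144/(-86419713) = 2^4*3^(-1)*7^2*73^1*617^1*28806571^(-1)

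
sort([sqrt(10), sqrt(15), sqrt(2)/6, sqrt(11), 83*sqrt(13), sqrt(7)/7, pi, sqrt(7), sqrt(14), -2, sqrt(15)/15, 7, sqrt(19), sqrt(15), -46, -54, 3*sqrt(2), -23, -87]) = [-87, -54, -46, -23, -2, sqrt(2)/6, sqrt(15)/15, sqrt(7)/7, sqrt(7), pi, sqrt(10), sqrt(11), sqrt(14), sqrt(15), sqrt(15), 3*sqrt(2), sqrt(19), 7, 83*sqrt(13)]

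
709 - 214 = 495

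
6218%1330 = 898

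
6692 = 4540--2152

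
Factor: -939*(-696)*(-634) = -1*2^4*3^2*29^1*313^1*317^1 = -414346896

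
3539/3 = 1179+2/3 ≈ 1179.67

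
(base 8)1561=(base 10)881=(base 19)287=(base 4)31301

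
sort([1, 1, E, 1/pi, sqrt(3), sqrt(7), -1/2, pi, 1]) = [-1/2, 1/pi, 1, 1, 1, sqrt(3), sqrt(7), E, pi]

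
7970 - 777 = 7193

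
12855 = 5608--7247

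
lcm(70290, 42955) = 773190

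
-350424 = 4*(-87606) 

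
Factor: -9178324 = -1 * 2^2 * 947^1 * 2423^1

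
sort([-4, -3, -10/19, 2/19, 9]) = [-4, -3, -10/19, 2/19, 9]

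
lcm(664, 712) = 59096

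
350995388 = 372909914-21914526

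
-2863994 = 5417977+-8281971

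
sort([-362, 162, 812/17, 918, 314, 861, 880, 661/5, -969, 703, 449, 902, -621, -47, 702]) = [-969, -621, -362, -47, 812/17, 661/5, 162, 314, 449, 702, 703, 861, 880, 902, 918]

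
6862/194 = 3431/97 ≈ 35.37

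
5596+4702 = 10298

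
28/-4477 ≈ -0.00625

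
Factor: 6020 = 2^2*5^1*7^1*43^1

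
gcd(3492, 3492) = 3492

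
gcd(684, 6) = 6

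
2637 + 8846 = 11483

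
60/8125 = 12/1625 ≈ 0.00738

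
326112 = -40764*(-8) 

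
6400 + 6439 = 12839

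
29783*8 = 238264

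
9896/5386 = 4948/2693 ≈ 1.84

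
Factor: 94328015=5^1*887^1*21269^1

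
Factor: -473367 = -1*3^1*29^1*5441^1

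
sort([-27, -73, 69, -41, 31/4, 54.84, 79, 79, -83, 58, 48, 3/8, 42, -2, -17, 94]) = [-83, -73, -41, -27, -17, -2, 3/8, 31/4, 42, 48, 54.84, 58, 69, 79, 79, 94]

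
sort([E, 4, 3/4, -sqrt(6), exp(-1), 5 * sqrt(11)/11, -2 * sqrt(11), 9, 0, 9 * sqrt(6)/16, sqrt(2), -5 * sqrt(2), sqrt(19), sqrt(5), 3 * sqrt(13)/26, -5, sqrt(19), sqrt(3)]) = [-5 * sqrt(2), -2 * sqrt(11), -5, -sqrt(6), 0, exp(-1), 3 * sqrt(13)/26, 3/4, 9 * sqrt(6)/16, sqrt(2), 5 * sqrt(11)/11, sqrt(3), sqrt(5), E, 4, sqrt(19), sqrt(19), 9]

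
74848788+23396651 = 98245439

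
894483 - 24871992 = -23977509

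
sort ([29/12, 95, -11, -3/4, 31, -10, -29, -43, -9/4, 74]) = [-43, -29, -11, -10, -9/4, -3/4, 29/12, 31, 74, 95]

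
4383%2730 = 1653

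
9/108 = 1/12 ≈ 0.0833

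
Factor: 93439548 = 2^2*3^3*17^1*50893^1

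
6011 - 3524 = 2487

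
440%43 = 10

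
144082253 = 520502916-376420663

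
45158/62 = 22579/31 ≈ 728.35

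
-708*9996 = -7077168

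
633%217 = 199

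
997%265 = 202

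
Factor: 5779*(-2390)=-1*2^1*5^1*239^1*5779^1=-13811810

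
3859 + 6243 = 10102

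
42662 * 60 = 2559720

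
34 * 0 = 0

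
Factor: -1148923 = -1*233^1*4931^1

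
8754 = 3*2918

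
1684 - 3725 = -2041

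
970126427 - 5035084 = 965091343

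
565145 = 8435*67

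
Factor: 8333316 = 2^2*3^2*231481^1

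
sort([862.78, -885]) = [-885, 862.78]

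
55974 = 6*9329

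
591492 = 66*8962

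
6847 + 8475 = 15322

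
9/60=3/20=0.15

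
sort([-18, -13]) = [-18, -13]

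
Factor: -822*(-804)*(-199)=-1*2^3*3^2*67^1*137^1*199^1=-131516712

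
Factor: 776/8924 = 2^1*23^(-1) = 2/23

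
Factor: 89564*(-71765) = -1*2^2*5^1*31^1*463^1*22391^1 = -6427560460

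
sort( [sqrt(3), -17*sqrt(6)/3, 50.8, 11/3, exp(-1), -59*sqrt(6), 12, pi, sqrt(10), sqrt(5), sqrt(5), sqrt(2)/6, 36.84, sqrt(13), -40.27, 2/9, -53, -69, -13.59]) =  [-59*sqrt(6), -69, -53, -40.27, -17*sqrt(6)/3, -13.59, 2/9, sqrt(2)/6, exp(-1), sqrt(3), sqrt(5), sqrt(5), pi, sqrt(10), sqrt(13), 11/3, 12, 36.84, 50.8]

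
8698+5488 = 14186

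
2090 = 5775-3685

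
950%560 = 390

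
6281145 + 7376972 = 13658117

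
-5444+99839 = 94395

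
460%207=46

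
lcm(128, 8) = 128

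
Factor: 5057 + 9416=41^1 * 353^1=14473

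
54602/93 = 587+11/93 ≈ 587.12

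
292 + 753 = 1045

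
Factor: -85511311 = -1*4507^1*18973^1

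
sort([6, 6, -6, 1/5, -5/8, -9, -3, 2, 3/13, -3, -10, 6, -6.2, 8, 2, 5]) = [-10, -9, -6.2, -6, -3, -3, -5/8, 1/5, 3/13, 2, 2, 5, 6, 6, 6, 8]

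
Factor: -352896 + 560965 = 19^1 * 47^1 * 233^1 = 208069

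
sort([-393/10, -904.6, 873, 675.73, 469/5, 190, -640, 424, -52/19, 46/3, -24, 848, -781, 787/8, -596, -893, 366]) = [-904.6, -893, -781, -640, -596, -393/10, -24, -52/19, 46/3, 469/5, 787/8, 190, 366, 424, 675.73, 848, 873]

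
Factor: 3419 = 13^1*263^1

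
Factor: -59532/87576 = -1*2^(-1)*11^2*89^(-1) = -121/178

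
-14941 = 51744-66685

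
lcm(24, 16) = 48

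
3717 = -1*(-3717)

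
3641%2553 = 1088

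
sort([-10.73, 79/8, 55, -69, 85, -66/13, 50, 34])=[-69, -10.73, -66/13, 79/8, 34, 50, 55, 85]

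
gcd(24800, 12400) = 12400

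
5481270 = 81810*67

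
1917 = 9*213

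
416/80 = 5 + 1/5 = 5.20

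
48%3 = 0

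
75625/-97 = -779 - 62/97 ≈ -779.64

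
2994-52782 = -49788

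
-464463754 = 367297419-831761173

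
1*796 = 796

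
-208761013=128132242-336893255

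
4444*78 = 346632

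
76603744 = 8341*9184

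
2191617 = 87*25191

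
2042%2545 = 2042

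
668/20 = 33 + 2/5 = 33.40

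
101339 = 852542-751203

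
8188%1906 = 564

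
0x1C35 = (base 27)9OC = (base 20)I11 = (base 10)7221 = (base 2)1110000110101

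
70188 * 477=33479676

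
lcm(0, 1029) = 0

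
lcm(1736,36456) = 36456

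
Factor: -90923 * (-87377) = 7^1 * 23^1 * 29^1 * 31^1 * 131^1 * 419^1 = 7944578971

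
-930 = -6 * 155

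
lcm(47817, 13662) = 95634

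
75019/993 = 75+544/993 ≈ 75.55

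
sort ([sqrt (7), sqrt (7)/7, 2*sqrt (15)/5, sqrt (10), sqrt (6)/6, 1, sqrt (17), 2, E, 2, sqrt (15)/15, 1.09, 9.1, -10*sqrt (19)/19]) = [-10*sqrt (19)/19, sqrt (15)/15, sqrt (7)/7, sqrt (6)/6, 1, 1.09, 2*sqrt (15)/5, 2, 2, sqrt (7), E, sqrt (10), sqrt (17), 9.1]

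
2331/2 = 1165 + 1/2 = 1165.50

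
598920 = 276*2170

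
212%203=9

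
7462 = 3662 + 3800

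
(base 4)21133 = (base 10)607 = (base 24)117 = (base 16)25f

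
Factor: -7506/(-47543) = 2^1 * 3^3 * 139^1 * 47543^(-1)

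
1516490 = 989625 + 526865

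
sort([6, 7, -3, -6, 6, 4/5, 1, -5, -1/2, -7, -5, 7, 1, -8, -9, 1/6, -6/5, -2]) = [-9, -8, -7, -6, -5, -5, -3, -2, -6/5, -1/2, 1/6, 4/5, 1, 1, 6, 6, 7, 7]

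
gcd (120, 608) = 8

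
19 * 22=418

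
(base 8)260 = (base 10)176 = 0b10110000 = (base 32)5g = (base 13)107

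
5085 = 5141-56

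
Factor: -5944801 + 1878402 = -1*19^1*214021^1 = -4066399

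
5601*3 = 16803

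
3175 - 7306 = -4131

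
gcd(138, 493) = 1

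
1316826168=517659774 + 799166394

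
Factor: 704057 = 317^1*2221^1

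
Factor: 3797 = 3797^1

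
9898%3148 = 454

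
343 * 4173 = 1431339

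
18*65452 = 1178136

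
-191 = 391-582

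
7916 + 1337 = 9253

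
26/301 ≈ 0.0864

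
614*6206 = 3810484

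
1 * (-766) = -766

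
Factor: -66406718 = -1*2^1*7^1*4743337^1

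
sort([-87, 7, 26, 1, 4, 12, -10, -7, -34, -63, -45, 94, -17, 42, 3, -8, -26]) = [-87, -63, -45, -34, -26, -17, -10, -8, -7, 1, 3, 4, 7, 12, 26, 42, 94]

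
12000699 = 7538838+4461861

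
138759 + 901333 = 1040092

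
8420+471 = 8891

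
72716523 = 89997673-17281150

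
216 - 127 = 89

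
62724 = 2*31362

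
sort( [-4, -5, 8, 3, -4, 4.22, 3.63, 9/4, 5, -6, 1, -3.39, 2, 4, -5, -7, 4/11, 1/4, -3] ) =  [-7, -6, -5, -5, -4, -4, -3.39, -3, 1/4, 4/11, 1, 2, 9/4, 3, 3.63, 4, 4.22, 5, 8] 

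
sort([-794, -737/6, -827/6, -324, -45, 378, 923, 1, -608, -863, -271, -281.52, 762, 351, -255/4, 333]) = [-863, -794, -608, -324, -281.52, -271, -827/6, -737/6, -255/4, -45, 1, 333, 351, 378, 762, 923]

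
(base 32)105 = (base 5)13104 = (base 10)1029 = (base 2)10000000101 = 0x405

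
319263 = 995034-675771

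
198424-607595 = -409171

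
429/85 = 5 + 4/85 ≈ 5.05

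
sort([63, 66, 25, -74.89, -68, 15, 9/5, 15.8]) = [-74.89, -68, 9/5, 15, 15.8, 25, 63, 66]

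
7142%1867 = 1541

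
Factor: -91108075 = -1*5^2*61^1*59743^1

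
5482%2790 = 2692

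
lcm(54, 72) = 216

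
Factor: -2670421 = -1*13^1*205417^1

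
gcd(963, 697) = 1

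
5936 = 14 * 424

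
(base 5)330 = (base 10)90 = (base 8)132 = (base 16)5a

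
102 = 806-704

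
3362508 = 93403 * 36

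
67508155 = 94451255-26943100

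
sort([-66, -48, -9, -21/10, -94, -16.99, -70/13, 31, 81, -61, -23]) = [-94, -66, -61, -48, -23, -16.99, -9, -70/13, -21/10, 31, 81]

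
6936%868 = 860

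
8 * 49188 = 393504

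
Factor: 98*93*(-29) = -1*2^1*3^1*7^2*29^1*31^1 = -264306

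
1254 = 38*33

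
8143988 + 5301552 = 13445540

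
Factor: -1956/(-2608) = 2^(-2)*3^1 = 3/4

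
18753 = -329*(-57)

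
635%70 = 5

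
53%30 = 23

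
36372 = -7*(-5196)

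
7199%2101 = 896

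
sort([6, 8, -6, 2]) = [-6, 2, 6, 8]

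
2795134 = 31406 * 89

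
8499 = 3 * 2833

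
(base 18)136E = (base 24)C0E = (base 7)26123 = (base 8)15416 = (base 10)6926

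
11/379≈0.0290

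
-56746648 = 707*(-80264)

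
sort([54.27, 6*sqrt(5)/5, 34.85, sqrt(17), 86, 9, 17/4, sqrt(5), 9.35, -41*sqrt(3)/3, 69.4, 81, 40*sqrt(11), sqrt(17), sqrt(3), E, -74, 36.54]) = [-74, -41*sqrt(3)/3, sqrt(3), sqrt(5), 6*sqrt(5)/5, E, sqrt(17), sqrt(17), 17/4, 9, 9.35, 34.85, 36.54, 54.27, 69.4, 81, 86, 40*sqrt(11)]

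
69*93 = 6417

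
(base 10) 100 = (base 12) 84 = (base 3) 10201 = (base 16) 64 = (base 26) 3m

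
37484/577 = 64 + 556/577≈64.96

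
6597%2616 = 1365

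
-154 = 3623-3777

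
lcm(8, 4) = 8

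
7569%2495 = 84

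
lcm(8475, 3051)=76275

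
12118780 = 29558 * 410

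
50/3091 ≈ 0.0162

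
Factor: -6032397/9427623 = -1 * 7^1 * 79^(-1) * 39779^(-1) * 287257^1 = -2010799/3142541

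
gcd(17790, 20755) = 2965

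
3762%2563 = 1199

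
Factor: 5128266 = 2^1 * 3^1 * 11^1 * 13^1 * 43^1 * 139^1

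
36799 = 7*5257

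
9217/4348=2 + 521/4348 ≈ 2.12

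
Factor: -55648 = -1*2^5*37^1*47^1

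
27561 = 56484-28923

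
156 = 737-581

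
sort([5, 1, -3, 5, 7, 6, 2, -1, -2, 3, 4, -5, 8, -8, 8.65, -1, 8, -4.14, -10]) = [-10, -8, -5, -4.14, -3, -2, -1, -1, 1, 2, 3, 4, 5, 5, 6, 7, 8, 8, 8.65]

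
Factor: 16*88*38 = 2^8*11^1*19^1 = 53504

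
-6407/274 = -23 - 105/274 ≈ -23.38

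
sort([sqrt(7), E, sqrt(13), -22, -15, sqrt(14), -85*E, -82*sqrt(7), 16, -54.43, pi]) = [-85*E, -82*sqrt(7), -54.43, -22, -15, sqrt(7), E, pi, sqrt(13), sqrt(14), 16]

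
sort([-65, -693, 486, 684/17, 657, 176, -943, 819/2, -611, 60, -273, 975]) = [-943, -693, -611, -273, -65, 684/17, 60, 176, 819/2, 486, 657, 975]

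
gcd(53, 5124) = 1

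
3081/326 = 9 + 147/326 ≈ 9.45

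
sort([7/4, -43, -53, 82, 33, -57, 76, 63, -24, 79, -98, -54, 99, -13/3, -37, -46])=[-98, -57, -54, -53, -46, -43, -37, -24, -13/3, 7/4, 33, 63, 76, 79, 82, 99]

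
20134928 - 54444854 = -34309926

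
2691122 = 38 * 70819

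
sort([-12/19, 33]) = [-12/19, 33]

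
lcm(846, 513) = 48222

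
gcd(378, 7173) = 9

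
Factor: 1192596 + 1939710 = 2^1 * 3^2 * 174017^1 = 3132306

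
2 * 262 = 524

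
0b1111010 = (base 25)4m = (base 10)122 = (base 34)3k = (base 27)4e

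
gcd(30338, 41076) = 14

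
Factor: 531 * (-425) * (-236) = 2^2 * 3^2 * 5^2 * 17^1 * 59^2 = 53259300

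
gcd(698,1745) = 349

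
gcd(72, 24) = 24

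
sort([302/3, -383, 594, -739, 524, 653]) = [-739, -383, 302/3, 524, 594, 653]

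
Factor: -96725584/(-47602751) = 2^4 * 7^(-1) * 73^1 * 82813^1 * 6800393^(-1) 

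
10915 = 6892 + 4023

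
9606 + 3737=13343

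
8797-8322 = 475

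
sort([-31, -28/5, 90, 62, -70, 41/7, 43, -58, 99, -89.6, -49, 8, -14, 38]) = [-89.6, -70, -58, -49, -31, -14, -28/5, 41/7, 8, 38, 43, 62, 90, 99]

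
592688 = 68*8716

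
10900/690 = 1090/69 ≈ 15.80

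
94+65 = 159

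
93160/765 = 121 + 7/9 ≈ 121.78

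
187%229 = 187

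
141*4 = 564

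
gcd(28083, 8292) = 3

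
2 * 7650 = 15300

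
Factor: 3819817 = 19^1*23^1*8741^1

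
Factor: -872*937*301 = -1*2^3*7^1*43^1*109^1*937^1 = -245936264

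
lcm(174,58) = 174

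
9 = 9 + 0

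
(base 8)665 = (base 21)kh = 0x1b5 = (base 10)437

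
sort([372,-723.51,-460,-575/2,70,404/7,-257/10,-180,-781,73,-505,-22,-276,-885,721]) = [-885,-781,-723.51,-505,-460,-575/2,-276,-180,-257/10,-22,404/7,70,73,372,721]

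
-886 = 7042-7928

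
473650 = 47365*10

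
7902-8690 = -788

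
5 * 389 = 1945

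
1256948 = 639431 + 617517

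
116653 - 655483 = -538830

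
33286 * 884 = 29424824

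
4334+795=5129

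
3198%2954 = 244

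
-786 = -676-110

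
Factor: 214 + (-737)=-1 * 523^1=-523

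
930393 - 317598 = 612795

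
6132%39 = 9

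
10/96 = 5/48 ≈ 0.104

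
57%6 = 3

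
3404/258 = 1702/129 ≈ 13.19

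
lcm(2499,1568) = 79968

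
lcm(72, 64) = 576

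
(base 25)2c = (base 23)2g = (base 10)62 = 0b111110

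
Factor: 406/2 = 7^1 * 29^1 = 203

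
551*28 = 15428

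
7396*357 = 2640372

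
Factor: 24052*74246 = 2^3*7^1*859^1*37123^1 = 1785764792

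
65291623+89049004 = 154340627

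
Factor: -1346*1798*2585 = -1*2^2*5^1*11^1*29^1*31^1*47^1*673^1 = -6255979180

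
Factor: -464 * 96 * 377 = -1 * 2^9 * 3^1 * 13^1 * 29^2 = -16793088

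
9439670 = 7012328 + 2427342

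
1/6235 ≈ 0.000160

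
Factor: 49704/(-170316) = -1*2^1*3^(-2)*83^(-1)*109^1 = -218/747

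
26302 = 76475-50173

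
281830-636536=-354706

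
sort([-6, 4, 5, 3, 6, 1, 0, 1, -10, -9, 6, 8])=[-10, -9, -6, 0, 1, 1, 3, 4, 5, 6, 6, 8]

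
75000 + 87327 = 162327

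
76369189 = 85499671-9130482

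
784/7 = 112 = 112.00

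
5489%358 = 119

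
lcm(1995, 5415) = 37905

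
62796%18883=6147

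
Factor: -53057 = -1 * 17^1 * 3121^1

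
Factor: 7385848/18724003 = 2^3*41^(-1)*73^1*12647^1*456683^(-1)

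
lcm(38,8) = 152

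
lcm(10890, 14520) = 43560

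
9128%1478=260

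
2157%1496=661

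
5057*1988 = 10053316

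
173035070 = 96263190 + 76771880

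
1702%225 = 127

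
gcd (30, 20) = 10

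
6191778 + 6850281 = 13042059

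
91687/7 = 13098 + 1/7 ≈ 13098.14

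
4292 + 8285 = 12577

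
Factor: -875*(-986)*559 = 2^1*5^3*7^1*13^1*17^1*29^1*43^1 = 482277250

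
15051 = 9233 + 5818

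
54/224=27/112 ≈ 0.241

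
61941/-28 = -2212-5/28 ≈ -2212.18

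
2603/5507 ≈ 0.473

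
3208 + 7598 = 10806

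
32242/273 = 118 + 4/39 ≈ 118.10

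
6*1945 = 11670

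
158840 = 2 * 79420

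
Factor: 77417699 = 1997^1*38767^1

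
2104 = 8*263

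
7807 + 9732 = 17539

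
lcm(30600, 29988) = 1499400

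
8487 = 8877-390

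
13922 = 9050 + 4872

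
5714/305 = 18 + 224/305 ≈ 18.73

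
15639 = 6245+9394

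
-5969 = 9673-15642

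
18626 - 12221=6405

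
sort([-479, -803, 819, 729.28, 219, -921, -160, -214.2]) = [-921, -803, -479, -214.2, -160, 219, 729.28, 819]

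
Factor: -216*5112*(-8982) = 2^7*3^7*71^1*499^1 = 9917852544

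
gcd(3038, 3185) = 49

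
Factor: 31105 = 5^1*6221^1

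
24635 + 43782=68417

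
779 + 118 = 897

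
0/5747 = 0 = 0.00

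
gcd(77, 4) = 1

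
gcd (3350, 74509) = 1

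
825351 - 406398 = 418953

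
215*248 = 53320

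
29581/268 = 110 + 101/268 ≈ 110.38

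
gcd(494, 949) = 13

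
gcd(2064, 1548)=516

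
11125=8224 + 2901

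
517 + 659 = 1176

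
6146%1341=782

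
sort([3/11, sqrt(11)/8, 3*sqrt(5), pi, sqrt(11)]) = [3/11, sqrt(11)/8, pi, sqrt(11), 3*sqrt(5)]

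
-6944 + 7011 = 67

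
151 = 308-157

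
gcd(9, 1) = 1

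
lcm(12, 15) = 60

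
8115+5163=13278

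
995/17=58 + 9/17 ≈ 58.53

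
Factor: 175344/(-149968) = -1*3^1*7^(-1)*103^(-1)*281^1 = -843/721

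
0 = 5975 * 0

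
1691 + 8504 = 10195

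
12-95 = -83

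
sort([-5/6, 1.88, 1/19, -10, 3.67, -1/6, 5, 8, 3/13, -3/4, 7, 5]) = [-10, -5/6, -3/4, -1/6, 1/19, 3/13, 1.88, 3.67, 5, 5, 7, 8]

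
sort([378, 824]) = [378, 824]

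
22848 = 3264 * 7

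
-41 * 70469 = -2889229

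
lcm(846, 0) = 0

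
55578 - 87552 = -31974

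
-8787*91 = -799617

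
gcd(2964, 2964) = 2964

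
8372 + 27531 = 35903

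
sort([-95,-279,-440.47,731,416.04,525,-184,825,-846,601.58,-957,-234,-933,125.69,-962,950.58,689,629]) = [-962,-957,-933,-846,-440.47,-279,-234,-184,-95,125.69,416.04,525,601.58,629,689,731,825,950.58]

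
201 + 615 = 816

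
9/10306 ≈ 0.000873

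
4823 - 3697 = 1126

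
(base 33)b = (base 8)13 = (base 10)11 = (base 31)b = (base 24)b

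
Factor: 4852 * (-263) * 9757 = -1 * 2^2 * 11^1 * 263^1 * 887^1 * 1213^1 = -12450673532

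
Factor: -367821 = -1*3^4*19^1*239^1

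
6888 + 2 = 6890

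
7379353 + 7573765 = 14953118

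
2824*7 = 19768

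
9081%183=114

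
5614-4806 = 808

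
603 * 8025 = 4839075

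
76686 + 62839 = 139525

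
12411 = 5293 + 7118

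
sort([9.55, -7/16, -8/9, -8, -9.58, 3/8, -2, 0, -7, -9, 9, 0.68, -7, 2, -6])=[-9.58, -9, -8, -7, -7, -6, -2, -8/9, -7/16, 0, 3/8, 0.68, 2, 9, 9.55]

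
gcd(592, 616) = 8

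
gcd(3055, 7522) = 1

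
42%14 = 0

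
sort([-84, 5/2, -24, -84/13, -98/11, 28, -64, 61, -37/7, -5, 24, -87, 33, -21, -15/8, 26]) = [-87, -84, -64, -24, -21, -98/11, -84/13, -37/7, -5, -15/8, 5/2, 24, 26, 28, 33, 61]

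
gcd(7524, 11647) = 19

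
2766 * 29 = 80214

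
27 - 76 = -49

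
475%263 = 212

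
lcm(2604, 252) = 7812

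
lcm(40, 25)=200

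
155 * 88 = 13640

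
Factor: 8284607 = 8284607^1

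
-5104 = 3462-8566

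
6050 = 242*25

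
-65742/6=-10957=-10957.00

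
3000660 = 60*50011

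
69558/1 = 69558 = 69558.00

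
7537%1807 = 309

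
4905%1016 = 841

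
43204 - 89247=-46043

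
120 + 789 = 909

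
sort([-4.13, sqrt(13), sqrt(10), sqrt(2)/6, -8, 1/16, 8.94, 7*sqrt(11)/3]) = [-8, -4.13, 1/16, sqrt(2)/6, sqrt(10), sqrt(13), 7*sqrt(11)/3, 8.94]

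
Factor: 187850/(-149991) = -1*2^1*3^(-1)*5^2*13^1*173^(-1) = -650/519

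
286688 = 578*496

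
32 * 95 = 3040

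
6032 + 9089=15121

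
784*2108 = 1652672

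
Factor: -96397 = -1*7^1*47^1*293^1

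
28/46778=14/23389≈0.000599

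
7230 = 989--6241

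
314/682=157/341 ≈ 0.460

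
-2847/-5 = 569 + 2/5 = 569.40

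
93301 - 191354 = -98053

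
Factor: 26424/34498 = 2^2*3^2*47^(-1) = 36/47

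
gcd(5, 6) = 1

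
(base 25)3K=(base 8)137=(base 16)5F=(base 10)95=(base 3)10112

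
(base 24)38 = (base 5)310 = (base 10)80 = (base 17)4c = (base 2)1010000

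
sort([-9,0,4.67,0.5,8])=[-9,0,0.5,4.67,8]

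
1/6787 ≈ 0.000147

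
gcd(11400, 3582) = 6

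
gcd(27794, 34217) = 1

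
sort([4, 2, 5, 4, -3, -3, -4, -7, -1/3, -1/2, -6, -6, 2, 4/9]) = [-7, -6, -6, -4, -3, -3, -1/2, -1/3, 4/9, 2, 2, 4, 4, 5]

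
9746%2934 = 944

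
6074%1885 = 419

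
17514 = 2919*6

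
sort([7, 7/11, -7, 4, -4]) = [-7, -4, 7/11, 4, 7]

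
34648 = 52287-17639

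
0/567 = 0 = 0.00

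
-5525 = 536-6061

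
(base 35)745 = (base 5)234340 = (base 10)8720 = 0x2210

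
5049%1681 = 6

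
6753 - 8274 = -1521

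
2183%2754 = 2183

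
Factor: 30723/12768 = 2^(-5) * 7^1 * 11^1 = 77/32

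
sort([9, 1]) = [1, 9]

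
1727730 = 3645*474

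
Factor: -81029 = -1 * 13^1 * 23^1 * 271^1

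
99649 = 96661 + 2988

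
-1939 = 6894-8833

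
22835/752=30 + 275/752 ≈ 30.37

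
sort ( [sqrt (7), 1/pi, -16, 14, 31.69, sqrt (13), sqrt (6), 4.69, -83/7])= [-16, -83/7, 1/pi, sqrt (6), sqrt (7), sqrt (13), 4.69, 14, 31.69]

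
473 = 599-126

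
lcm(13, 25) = 325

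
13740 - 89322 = -75582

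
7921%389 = 141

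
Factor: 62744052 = 2^2 * 3^1 * 7^1 * 29^1 * 43^1 * 599^1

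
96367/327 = 294 + 229/327 ≈ 294.70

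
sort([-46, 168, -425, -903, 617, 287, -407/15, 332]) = [-903, -425, -46, -407/15, 168, 287, 332, 617]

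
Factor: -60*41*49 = -1*2^2*3^1*5^1*7^2*41^1 = -120540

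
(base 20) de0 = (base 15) 1955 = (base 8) 12550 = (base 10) 5480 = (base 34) 4p6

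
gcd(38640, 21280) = 560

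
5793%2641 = 511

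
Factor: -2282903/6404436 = -1*2^(-2)*3^(-2)*7^1*73^(-1)*101^1*2437^(-1)*3229^1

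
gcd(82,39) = 1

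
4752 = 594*8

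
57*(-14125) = -805125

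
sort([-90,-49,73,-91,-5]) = [-91,-90,-49,-5,73]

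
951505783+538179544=1489685327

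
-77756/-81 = 959 + 77/81 ≈ 959.95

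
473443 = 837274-363831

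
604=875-271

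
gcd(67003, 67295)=1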